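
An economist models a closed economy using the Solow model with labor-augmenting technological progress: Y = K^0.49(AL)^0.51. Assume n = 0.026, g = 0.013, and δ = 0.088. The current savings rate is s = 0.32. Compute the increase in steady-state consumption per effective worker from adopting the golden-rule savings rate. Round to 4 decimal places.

Break-even investment rate: n + g + δ = 0.026 + 0.013 + 0.088 = 0.127.
Current steady state (s = 0.32): k* = (0.32/0.127)^(1/0.51) ≈ 6.1228, y* = 6.1228^0.49 ≈ 2.4300, c* = (1−0.32)·2.4300 ≈ 1.6524.
Golden rule sets MPK = n+g+δ: 0.49·k^(0.49−1) = 0.127, so k_gold = (0.49/0.127)^(1/0.51) ≈ 14.1185.
y_gold = 14.1185^0.49 ≈ 3.6593, c_gold = y_gold − 0.127·k_gold ≈ 1.8662.
Gain: Δc = 1.8662 − 1.6524 ≈ 0.2138.

Δc ≈ 0.2138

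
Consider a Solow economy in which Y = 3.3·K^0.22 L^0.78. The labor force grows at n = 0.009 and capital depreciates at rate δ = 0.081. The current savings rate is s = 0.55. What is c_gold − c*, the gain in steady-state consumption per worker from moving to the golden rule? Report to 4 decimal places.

Δc ≈ 1.1732

The effective depreciation rate is n + δ = 0.009 + 0.081 = 0.09.
Current steady state (s = 0.55): k* = (0.55·3.3/0.09)^(1/0.78) ≈ 47.0552, y* = 3.3·47.0552^0.22 ≈ 7.6999, c* = (1−0.55)·7.6999 ≈ 3.4650.
Golden rule sets MPK = n+δ: 0.22·3.3·k^(0.22−1) = 0.09, so k_gold = (0.22·3.3/0.09)^(1/0.78) ≈ 14.5354.
y_gold = 3.3·14.5354^0.22 ≈ 5.9463, c_gold = y_gold − 0.09·k_gold ≈ 4.6381.
Gain: Δc = 4.6381 − 3.4650 ≈ 1.1732.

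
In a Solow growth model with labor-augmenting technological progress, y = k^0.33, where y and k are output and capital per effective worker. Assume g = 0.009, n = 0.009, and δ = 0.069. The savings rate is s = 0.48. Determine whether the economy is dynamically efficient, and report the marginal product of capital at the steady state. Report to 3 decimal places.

Break-even investment rate: n + g + δ = 0.009 + 0.009 + 0.069 = 0.087.
Steady-state k*: s·k^0.33 = 0.087·k gives k* = (0.48/0.087)^(1/0.67) ≈ 12.7952.
MPK = 0.33·12.7952^(-0.67) ≈ 0.0598.
MPK < n+g+δ = 0.087, so the economy is dynamically inefficient (over-saving).

dynamically inefficient; MPK ≈ 0.060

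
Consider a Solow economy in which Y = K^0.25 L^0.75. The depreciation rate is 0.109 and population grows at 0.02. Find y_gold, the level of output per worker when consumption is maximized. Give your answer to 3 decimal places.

n + δ = 0.02 + 0.109 = 0.129.
At the golden rule the marginal product of capital equals n+δ: 0.25·k^(0.25−1) = 0.129. Solving, k_gold = (0.25/0.129)^(1/0.75) ≈ 2.4162.
Output: y_gold = k_gold^0.25 = 2.4162^0.25 ≈ 1.2468.

y_gold ≈ 1.247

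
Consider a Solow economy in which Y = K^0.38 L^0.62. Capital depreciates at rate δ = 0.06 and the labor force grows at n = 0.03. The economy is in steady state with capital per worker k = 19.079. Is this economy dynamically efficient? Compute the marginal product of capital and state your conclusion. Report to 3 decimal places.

Break-even investment rate: n + δ = 0.03 + 0.06 = 0.09.
MPK = 0.38·k^(0.38−1) = 0.38·19.079^(-0.62) ≈ 0.0611.
MPK < 0.09, so the economy is dynamically inefficient (over-saving).

dynamically inefficient; MPK ≈ 0.061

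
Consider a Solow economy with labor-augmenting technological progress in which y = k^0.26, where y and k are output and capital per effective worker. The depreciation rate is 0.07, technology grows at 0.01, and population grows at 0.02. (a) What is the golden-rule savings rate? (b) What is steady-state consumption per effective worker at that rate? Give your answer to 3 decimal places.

n + g + δ = 0.02 + 0.01 + 0.07 = 0.1.
For Cobb-Douglas, s_gold equals capital's share: s_gold = 0.26.
Maximizing c = f(k) − (n+g+δ)·k gives f'(k) = n+g+δ, i.e. 0.26·k^(0.26−1) = 0.1, so k_gold = (0.26/0.1)^(1/0.74) ≈ 3.6373.
y_gold = 3.6373^0.26 ≈ 1.3989; c_gold = (1−0.26)·y_gold ≈ 1.0352.

(a) s_gold = 0.260; (b) c_gold ≈ 1.035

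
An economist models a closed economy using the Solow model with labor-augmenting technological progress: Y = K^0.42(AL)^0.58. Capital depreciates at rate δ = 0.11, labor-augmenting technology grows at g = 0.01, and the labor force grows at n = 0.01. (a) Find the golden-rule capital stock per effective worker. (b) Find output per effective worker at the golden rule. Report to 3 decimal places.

(a) k_gold ≈ 7.553; (b) y_gold ≈ 2.338

Capital per effective worker breaks even when investment replaces (n + g + δ)·k; here n + g + δ = 0.13.
Golden rule sets MPK = n+g+δ: 0.42·k^(0.42−1) = 0.13, so k_gold = (0.42/0.13)^(1/0.58) ≈ 7.5529.
y_gold = 7.5529^0.42 ≈ 2.3378.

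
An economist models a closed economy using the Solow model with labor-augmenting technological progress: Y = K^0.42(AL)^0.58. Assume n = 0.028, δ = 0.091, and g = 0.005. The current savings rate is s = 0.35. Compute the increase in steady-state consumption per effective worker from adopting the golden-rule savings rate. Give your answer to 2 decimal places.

Δc ≈ 0.03

n + g + δ = 0.028 + 0.005 + 0.091 = 0.124.
Current steady state (s = 0.35): k* = (0.35/0.124)^(1/0.58) ≈ 5.9838, y* = 5.9838^0.42 ≈ 2.1200, c* = (1−0.35)·2.1200 ≈ 1.3780.
Maximizing c = f(k) − (n+g+δ)·k gives f'(k) = n+g+δ, i.e. 0.42·k^(0.42−1) = 0.124, so k_gold = (0.42/0.124)^(1/0.58) ≈ 8.1940.
y_gold = 8.1940^0.42 ≈ 2.4192, c_gold = y_gold − 0.124·k_gold ≈ 1.4031.
Gain: Δc = 1.4031 − 1.3780 ≈ 0.0251.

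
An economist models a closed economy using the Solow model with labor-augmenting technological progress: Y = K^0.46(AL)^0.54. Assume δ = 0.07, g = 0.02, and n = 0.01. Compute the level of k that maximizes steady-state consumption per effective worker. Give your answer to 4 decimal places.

The effective depreciation rate is n + g + δ = 0.01 + 0.02 + 0.07 = 0.1.
Golden rule sets MPK = n+g+δ: 0.46·k^(0.46−1) = 0.1, so k_gold = (0.46/0.1)^(1/0.54) ≈ 16.8783.

k_gold ≈ 16.8783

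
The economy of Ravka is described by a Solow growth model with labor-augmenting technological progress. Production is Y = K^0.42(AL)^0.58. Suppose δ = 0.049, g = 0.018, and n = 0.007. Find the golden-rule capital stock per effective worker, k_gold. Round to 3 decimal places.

k_gold ≈ 19.954

The effective depreciation rate is n + g + δ = 0.007 + 0.018 + 0.049 = 0.074.
Golden rule sets MPK = n+g+δ: 0.42·k^(0.42−1) = 0.074, so k_gold = (0.42/0.074)^(1/0.58) ≈ 19.9540.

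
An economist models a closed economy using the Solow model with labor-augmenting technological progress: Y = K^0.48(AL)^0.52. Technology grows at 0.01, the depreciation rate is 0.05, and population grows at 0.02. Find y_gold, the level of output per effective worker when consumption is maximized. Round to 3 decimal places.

y_gold ≈ 5.227

Capital per effective worker breaks even when investment replaces (n + g + δ)·k; here n + g + δ = 0.08.
Setting f'(k) = n+g+δ gives 0.48·k^(0.48−1) = 0.08, hence k_gold = (0.48/0.08)^(1/0.52) ≈ 31.3650.
Output: y_gold = k_gold^0.48 = 31.3650^0.48 ≈ 5.2275.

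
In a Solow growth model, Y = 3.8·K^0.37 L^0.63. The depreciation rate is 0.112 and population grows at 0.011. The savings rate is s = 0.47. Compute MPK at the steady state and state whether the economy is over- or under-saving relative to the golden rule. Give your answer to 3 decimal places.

over-saving; MPK ≈ 0.097

n + δ = 0.011 + 0.112 = 0.123.
Steady-state k*: s·A·k^0.37 = 0.123·k gives k* = (0.47·3.8/0.123)^(1/0.63) ≈ 69.8887.
MPK = 0.37·3.8·69.8887^(-0.63) ≈ 0.0968.
MPK < n+δ = 0.123, so the economy is dynamically inefficient (over-saving).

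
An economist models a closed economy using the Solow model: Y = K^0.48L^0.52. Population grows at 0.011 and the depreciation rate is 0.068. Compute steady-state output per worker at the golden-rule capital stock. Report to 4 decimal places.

y_gold ≈ 5.2885

The effective depreciation rate is n + δ = 0.011 + 0.068 = 0.079.
Golden rule sets MPK = n+δ: 0.48·k^(0.48−1) = 0.079, so k_gold = (0.48/0.079)^(1/0.52) ≈ 32.1329.
Output: y_gold = k_gold^0.48 = 32.1329^0.48 ≈ 5.2885.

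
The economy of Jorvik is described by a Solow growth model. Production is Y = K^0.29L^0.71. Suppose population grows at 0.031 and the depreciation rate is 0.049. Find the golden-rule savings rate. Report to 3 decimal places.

s_gold = 0.290

n + δ = 0.031 + 0.049 = 0.08.
At the golden rule MPK = n+δ, and in any Cobb-Douglas steady state s = (n+δ)·k/y = MPK·k/y = capital's share 0.29.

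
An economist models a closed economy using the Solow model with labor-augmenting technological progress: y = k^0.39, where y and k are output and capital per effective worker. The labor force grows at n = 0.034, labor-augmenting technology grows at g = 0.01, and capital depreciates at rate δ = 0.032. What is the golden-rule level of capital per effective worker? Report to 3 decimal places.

n + g + δ = 0.034 + 0.01 + 0.032 = 0.076.
At the golden rule the marginal product of capital equals n+g+δ: 0.39·k^(0.39−1) = 0.076. Solving, k_gold = (0.39/0.076)^(1/0.61) ≈ 14.5998.

k_gold ≈ 14.600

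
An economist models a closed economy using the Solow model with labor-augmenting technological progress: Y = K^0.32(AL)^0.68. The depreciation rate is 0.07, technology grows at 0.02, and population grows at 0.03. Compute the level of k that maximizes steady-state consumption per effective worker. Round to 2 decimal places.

The effective depreciation rate is n + g + δ = 0.03 + 0.02 + 0.07 = 0.12.
Maximizing c = f(k) − (n+g+δ)·k gives f'(k) = n+g+δ, i.e. 0.32·k^(0.32−1) = 0.12, so k_gold = (0.32/0.12)^(1/0.68) ≈ 4.2308.

k_gold ≈ 4.23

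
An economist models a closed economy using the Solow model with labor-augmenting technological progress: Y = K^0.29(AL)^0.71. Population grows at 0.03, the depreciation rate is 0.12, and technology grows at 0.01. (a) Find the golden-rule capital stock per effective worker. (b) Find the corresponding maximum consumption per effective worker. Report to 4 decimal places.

(a) k_gold ≈ 2.3109; (b) c_gold ≈ 0.9052

The effective depreciation rate is n + g + δ = 0.03 + 0.01 + 0.12 = 0.16.
At the golden rule the marginal product of capital equals n+g+δ: 0.29·k^(0.29−1) = 0.16. Solving, k_gold = (0.29/0.16)^(1/0.71) ≈ 2.3109.
y_gold = 2.3109^0.29 ≈ 1.2750; c_gold = y_gold − 0.16·k_gold ≈ 0.9052.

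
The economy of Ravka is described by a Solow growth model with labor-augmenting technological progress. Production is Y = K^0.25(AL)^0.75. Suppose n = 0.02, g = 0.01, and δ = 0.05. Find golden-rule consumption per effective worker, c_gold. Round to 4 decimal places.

Break-even investment rate: n + g + δ = 0.02 + 0.01 + 0.05 = 0.08.
Maximizing c = f(k) − (n+g+δ)·k gives f'(k) = n+g+δ, i.e. 0.25·k^(0.25−1) = 0.08, so k_gold = (0.25/0.08)^(1/0.75) ≈ 4.5688.
y_gold = 4.5688^0.25 ≈ 1.4620.
c_gold = y_gold − (n+g+δ)·k_gold = 1.4620 − 0.08·4.5688 ≈ 1.0965.

c_gold ≈ 1.0965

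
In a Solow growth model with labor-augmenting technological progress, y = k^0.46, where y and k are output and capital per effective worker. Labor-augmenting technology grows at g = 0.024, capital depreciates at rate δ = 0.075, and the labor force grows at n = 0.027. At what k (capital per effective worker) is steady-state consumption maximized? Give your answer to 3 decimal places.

k_gold ≈ 11.002

Break-even investment rate: n + g + δ = 0.027 + 0.024 + 0.075 = 0.126.
At the golden rule the marginal product of capital equals n+g+δ: 0.46·k^(0.46−1) = 0.126. Solving, k_gold = (0.46/0.126)^(1/0.54) ≈ 11.0017.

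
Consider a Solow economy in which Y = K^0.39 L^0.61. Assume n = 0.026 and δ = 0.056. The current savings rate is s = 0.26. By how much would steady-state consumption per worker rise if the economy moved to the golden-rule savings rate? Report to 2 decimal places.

Capital per worker breaks even when investment replaces (n + δ)·k; here n + δ = 0.082.
Current steady state (s = 0.26): k* = (0.26/0.082)^(1/0.61) ≈ 6.6309, y* = 6.6309^0.39 ≈ 2.0913, c* = (1−0.26)·2.0913 ≈ 1.5476.
Setting f'(k) = n+δ gives 0.39·k^(0.39−1) = 0.082, hence k_gold = (0.39/0.082)^(1/0.61) ≈ 12.8898.
y_gold = 12.8898^0.39 ≈ 2.7102, c_gold = y_gold − 0.082·k_gold ≈ 1.6532.
Gain: Δc = 1.6532 − 1.5476 ≈ 0.1057.

Δc ≈ 0.11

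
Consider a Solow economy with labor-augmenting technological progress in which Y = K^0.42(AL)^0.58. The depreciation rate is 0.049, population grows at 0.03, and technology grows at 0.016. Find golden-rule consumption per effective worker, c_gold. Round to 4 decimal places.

The effective depreciation rate is n + g + δ = 0.03 + 0.016 + 0.049 = 0.095.
Golden rule sets MPK = n+g+δ: 0.42·k^(0.42−1) = 0.095, so k_gold = (0.42/0.095)^(1/0.58) ≈ 12.9711.
y_gold = 12.9711^0.42 ≈ 2.9339.
c_gold = y_gold − (n+g+δ)·k_gold = 2.9339 − 0.095·12.9711 ≈ 1.7017.

c_gold ≈ 1.7017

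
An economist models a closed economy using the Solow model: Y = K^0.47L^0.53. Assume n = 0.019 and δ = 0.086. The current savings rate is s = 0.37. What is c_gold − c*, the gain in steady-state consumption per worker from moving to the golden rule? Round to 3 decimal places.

The effective depreciation rate is n + δ = 0.019 + 0.086 = 0.105.
Current steady state (s = 0.37): k* = (0.37/0.105)^(1/0.53) ≈ 10.7671, y* = 10.7671^0.47 ≈ 3.0555, c* = (1−0.37)·3.0555 ≈ 1.9250.
At the golden rule the marginal product of capital equals n+δ: 0.47·k^(0.47−1) = 0.105. Solving, k_gold = (0.47/0.105)^(1/0.53) ≈ 16.9094.
y_gold = 16.9094^0.47 ≈ 3.7776, c_gold = y_gold − 0.105·k_gold ≈ 2.0022.
Gain: Δc = 2.0022 − 1.9250 ≈ 0.0772.

Δc ≈ 0.077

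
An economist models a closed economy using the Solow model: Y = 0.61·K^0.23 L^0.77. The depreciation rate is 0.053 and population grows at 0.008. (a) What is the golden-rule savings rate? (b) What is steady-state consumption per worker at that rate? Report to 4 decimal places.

(a) s_gold = 0.2300; (b) c_gold ≈ 0.6024

Break-even investment rate: n + δ = 0.008 + 0.053 = 0.061.
For Cobb-Douglas, s_gold equals capital's share: s_gold = 0.23.
Maximizing c = f(k) − (n+δ)·k gives f'(k) = n+δ, i.e. 0.23·0.61·k^(0.23−1) = 0.061, so k_gold = (0.23·0.61/0.061)^(1/0.77) ≈ 2.9497.
y_gold = 0.61·2.9497^0.23 ≈ 0.7823; c_gold = (1−0.23)·y_gold ≈ 0.6024.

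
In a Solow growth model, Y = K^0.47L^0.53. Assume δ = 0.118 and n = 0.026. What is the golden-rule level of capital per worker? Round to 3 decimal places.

k_gold ≈ 9.318

The effective depreciation rate is n + δ = 0.026 + 0.118 = 0.144.
At the golden rule the marginal product of capital equals n+δ: 0.47·k^(0.47−1) = 0.144. Solving, k_gold = (0.47/0.144)^(1/0.53) ≈ 9.3178.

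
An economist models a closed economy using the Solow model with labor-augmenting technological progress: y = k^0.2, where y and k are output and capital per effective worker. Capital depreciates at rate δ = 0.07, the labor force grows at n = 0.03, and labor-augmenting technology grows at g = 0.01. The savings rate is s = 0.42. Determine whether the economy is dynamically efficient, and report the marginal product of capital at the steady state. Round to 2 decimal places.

dynamically inefficient; MPK ≈ 0.05

Capital per effective worker breaks even when investment replaces (n + g + δ)·k; here n + g + δ = 0.11.
Steady-state k*: s·k^0.2 = 0.11·k gives k* = (0.42/0.11)^(1/0.8) ≈ 5.3373.
MPK = 0.2·5.3373^(-0.8) ≈ 0.0524.
MPK < n+g+δ = 0.11, so the economy is dynamically inefficient (over-saving).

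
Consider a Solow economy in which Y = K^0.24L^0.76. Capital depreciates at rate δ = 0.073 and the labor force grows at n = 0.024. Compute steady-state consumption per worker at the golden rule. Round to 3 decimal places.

The effective depreciation rate is n + δ = 0.024 + 0.073 = 0.097.
Maximizing c = f(k) − (n+δ)·k gives f'(k) = n+δ, i.e. 0.24·k^(0.24−1) = 0.097, so k_gold = (0.24/0.097)^(1/0.76) ≈ 3.2937.
y_gold = 3.2937^0.24 ≈ 1.3312.
c_gold = y_gold − (n+δ)·k_gold = 1.3312 − 0.097·3.2937 ≈ 1.0117.

c_gold ≈ 1.012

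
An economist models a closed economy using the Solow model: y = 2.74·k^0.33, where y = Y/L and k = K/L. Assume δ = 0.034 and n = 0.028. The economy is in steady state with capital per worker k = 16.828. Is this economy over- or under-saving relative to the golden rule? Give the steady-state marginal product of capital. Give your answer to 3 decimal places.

Capital per worker breaks even when investment replaces (n + δ)·k; here n + δ = 0.062.
MPK = 0.33·2.74·k^(0.33−1) = 0.33·2.74·16.828^(-0.67) ≈ 0.1364.
MPK > 0.062, so the economy is dynamically efficient (under-saving).

under-saving; MPK ≈ 0.136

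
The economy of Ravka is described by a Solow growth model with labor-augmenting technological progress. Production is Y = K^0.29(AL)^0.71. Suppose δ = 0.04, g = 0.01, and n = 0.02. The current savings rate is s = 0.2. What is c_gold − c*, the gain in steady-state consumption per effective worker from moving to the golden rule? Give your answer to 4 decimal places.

Δc ≈ 0.0405

Break-even investment rate: n + g + δ = 0.02 + 0.01 + 0.04 = 0.07.
Current steady state (s = 0.2): k* = (0.2/0.07)^(1/0.71) ≈ 4.3869, y* = 4.3869^0.29 ≈ 1.5354, c* = (1−0.2)·1.5354 ≈ 1.2283.
At the golden rule the marginal product of capital equals n+g+δ: 0.29·k^(0.29−1) = 0.07. Solving, k_gold = (0.29/0.07)^(1/0.71) ≈ 7.4035.
y_gold = 7.4035^0.29 ≈ 1.7870, c_gold = y_gold − 0.07·k_gold ≈ 1.2688.
Gain: Δc = 1.2688 − 1.2283 ≈ 0.0405.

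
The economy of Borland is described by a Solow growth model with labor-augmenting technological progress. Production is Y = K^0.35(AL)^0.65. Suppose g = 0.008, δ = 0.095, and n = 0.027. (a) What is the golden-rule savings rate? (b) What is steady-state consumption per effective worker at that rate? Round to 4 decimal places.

Break-even investment rate: n + g + δ = 0.027 + 0.008 + 0.095 = 0.13.
For Cobb-Douglas, s_gold equals capital's share: s_gold = 0.35.
Golden rule sets MPK = n+g+δ: 0.35·k^(0.35−1) = 0.13, so k_gold = (0.35/0.13)^(1/0.65) ≈ 4.5891.
y_gold = 4.5891^0.35 ≈ 1.7045; c_gold = (1−0.35)·y_gold ≈ 1.1079.

(a) s_gold = 0.3500; (b) c_gold ≈ 1.1079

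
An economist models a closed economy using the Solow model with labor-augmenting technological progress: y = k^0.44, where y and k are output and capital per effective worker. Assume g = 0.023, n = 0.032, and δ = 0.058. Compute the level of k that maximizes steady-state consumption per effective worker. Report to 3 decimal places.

The effective depreciation rate is n + g + δ = 0.032 + 0.023 + 0.058 = 0.113.
At the golden rule the marginal product of capital equals n+g+δ: 0.44·k^(0.44−1) = 0.113. Solving, k_gold = (0.44/0.113)^(1/0.56) ≈ 11.3303.

k_gold ≈ 11.330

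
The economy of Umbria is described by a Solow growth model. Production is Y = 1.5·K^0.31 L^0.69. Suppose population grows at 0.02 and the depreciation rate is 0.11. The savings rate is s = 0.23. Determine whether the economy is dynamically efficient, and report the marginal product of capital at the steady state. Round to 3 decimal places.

n + δ = 0.02 + 0.11 = 0.13.
Steady-state k*: s·A·k^0.31 = 0.13·k gives k* = (0.23·1.5/0.13)^(1/0.69) ≈ 4.1145.
MPK = 0.31·1.5·4.1145^(-0.69) ≈ 0.1752.
MPK > n+δ = 0.13, so the economy is dynamically efficient (under-saving).

dynamically efficient; MPK ≈ 0.175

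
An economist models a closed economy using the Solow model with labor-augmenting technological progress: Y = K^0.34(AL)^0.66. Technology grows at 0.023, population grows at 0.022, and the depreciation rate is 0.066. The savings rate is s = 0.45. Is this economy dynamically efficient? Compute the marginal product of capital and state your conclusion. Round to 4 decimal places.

dynamically inefficient; MPK ≈ 0.0839

The effective depreciation rate is n + g + δ = 0.022 + 0.023 + 0.066 = 0.111.
Steady-state k*: s·k^0.34 = 0.111·k gives k* = (0.45/0.111)^(1/0.66) ≈ 8.3377.
MPK = 0.34·8.3377^(-0.66) ≈ 0.0839.
MPK < n+g+δ = 0.111, so the economy is dynamically inefficient (over-saving).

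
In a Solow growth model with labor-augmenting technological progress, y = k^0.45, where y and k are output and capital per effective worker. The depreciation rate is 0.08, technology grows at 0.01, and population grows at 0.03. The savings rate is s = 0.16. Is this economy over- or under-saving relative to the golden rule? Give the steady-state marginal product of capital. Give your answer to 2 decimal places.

under-saving; MPK ≈ 0.34

Break-even investment rate: n + g + δ = 0.03 + 0.01 + 0.08 = 0.12.
Steady-state k*: s·k^0.45 = 0.12·k gives k* = (0.16/0.12)^(1/0.55) ≈ 1.6872.
MPK = 0.45·1.6872^(-0.55) ≈ 0.3375.
MPK > n+g+δ = 0.12, so the economy is dynamically efficient (under-saving).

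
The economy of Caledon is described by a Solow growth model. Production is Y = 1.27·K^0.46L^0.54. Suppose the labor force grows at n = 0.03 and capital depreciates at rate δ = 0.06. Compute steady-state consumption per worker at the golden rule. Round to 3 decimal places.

Break-even investment rate: n + δ = 0.03 + 0.06 = 0.09.
At the golden rule the marginal product of capital equals n+δ: 0.46·1.27·k^(0.46−1) = 0.09. Solving, k_gold = (0.46·1.27/0.09)^(1/0.54) ≈ 31.9370.
y_gold = 1.27·31.9370^0.46 ≈ 6.2485.
c_gold = y_gold − (n+δ)·k_gold = 6.2485 − 0.09·31.9370 ≈ 3.3742.

c_gold ≈ 3.374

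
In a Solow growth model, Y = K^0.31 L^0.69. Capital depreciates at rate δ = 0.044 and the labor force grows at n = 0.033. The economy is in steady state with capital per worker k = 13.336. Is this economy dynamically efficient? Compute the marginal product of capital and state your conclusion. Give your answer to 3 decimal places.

The effective depreciation rate is n + δ = 0.033 + 0.044 = 0.077.
MPK = 0.31·k^(0.31−1) = 0.31·13.336^(-0.69) ≈ 0.0519.
MPK < 0.077, so the economy is dynamically inefficient (over-saving).

dynamically inefficient; MPK ≈ 0.052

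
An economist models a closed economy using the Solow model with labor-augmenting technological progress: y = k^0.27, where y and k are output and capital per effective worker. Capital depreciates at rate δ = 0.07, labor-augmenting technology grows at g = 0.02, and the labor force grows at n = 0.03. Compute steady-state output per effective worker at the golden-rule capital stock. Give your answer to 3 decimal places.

y_gold ≈ 1.350

The effective depreciation rate is n + g + δ = 0.03 + 0.02 + 0.07 = 0.12.
Golden rule sets MPK = n+g+δ: 0.27·k^(0.27−1) = 0.12, so k_gold = (0.27/0.12)^(1/0.73) ≈ 3.0370.
Output: y_gold = k_gold^0.27 = 3.0370^0.27 ≈ 1.3498.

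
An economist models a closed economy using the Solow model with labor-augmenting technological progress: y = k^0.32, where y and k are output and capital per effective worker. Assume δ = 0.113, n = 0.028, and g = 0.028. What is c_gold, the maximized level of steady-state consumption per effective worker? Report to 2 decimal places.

c_gold ≈ 0.92

The effective depreciation rate is n + g + δ = 0.028 + 0.028 + 0.113 = 0.169.
Maximizing c = f(k) − (n+g+δ)·k gives f'(k) = n+g+δ, i.e. 0.32·k^(0.32−1) = 0.169, so k_gold = (0.32/0.169)^(1/0.68) ≈ 2.5571.
y_gold = 2.5571^0.32 ≈ 1.3504.
c_gold = y_gold − (n+g+δ)·k_gold = 1.3504 − 0.169·2.5571 ≈ 0.9183.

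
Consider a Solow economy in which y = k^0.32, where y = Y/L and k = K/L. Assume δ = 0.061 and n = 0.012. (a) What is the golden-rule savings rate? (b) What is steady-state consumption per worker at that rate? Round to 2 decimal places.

The effective depreciation rate is n + δ = 0.012 + 0.061 = 0.073.
For Cobb-Douglas, s_gold equals capital's share: s_gold = 0.32.
Maximizing c = f(k) − (n+δ)·k gives f'(k) = n+δ, i.e. 0.32·k^(0.32−1) = 0.073, so k_gold = (0.32/0.073)^(1/0.68) ≈ 8.7875.
y_gold = 8.7875^0.32 ≈ 2.0046; c_gold = (1−0.32)·y_gold ≈ 1.3632.

(a) s_gold = 0.32; (b) c_gold ≈ 1.36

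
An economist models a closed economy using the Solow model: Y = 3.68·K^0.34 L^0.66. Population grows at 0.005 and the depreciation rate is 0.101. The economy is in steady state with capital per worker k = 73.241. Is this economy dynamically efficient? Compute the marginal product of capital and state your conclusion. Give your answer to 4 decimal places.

dynamically inefficient; MPK ≈ 0.0736

Break-even investment rate: n + δ = 0.005 + 0.101 = 0.106.
MPK = 0.34·3.68·k^(0.34−1) = 0.34·3.68·73.241^(-0.66) ≈ 0.0736.
MPK < 0.106, so the economy is dynamically inefficient (over-saving).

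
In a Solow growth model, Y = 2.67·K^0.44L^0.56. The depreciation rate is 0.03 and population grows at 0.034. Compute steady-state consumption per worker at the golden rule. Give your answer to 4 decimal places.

Capital per worker breaks even when investment replaces (n + δ)·k; here n + δ = 0.064.
Setting f'(k) = n+δ gives 0.44·2.67·k^(0.44−1) = 0.064, hence k_gold = (0.44·2.67/0.064)^(1/0.56) ≈ 180.6164.
y_gold = 2.67·180.6164^0.44 ≈ 26.2715.
c_gold = y_gold − (n+δ)·k_gold = 26.2715 − 0.064·180.6164 ≈ 14.7120.

c_gold ≈ 14.7120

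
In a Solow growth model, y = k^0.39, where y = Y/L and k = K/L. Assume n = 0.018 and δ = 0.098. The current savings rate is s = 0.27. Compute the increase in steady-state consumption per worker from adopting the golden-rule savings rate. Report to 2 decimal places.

The effective depreciation rate is n + δ = 0.018 + 0.098 = 0.116.
Current steady state (s = 0.27): k* = (0.27/0.116)^(1/0.61) ≈ 3.9947, y* = 3.9947^0.39 ≈ 1.7162, c* = (1−0.27)·1.7162 ≈ 1.2529.
Maximizing c = f(k) − (n+δ)·k gives f'(k) = n+δ, i.e. 0.39·k^(0.39−1) = 0.116, so k_gold = (0.39/0.116)^(1/0.61) ≈ 7.2994.
y_gold = 7.2994^0.39 ≈ 2.1711, c_gold = y_gold − 0.116·k_gold ≈ 1.3244.
Gain: Δc = 1.3244 − 1.2529 ≈ 0.0715.

Δc ≈ 0.07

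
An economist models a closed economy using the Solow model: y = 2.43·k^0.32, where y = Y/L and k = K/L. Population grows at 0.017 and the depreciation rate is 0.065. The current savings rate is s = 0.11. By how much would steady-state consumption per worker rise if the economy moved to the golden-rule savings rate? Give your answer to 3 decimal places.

Capital per worker breaks even when investment replaces (n + δ)·k; here n + δ = 0.082.
Current steady state (s = 0.11): k* = (0.11·2.43/0.082)^(1/0.68) ≈ 5.6844, y* = 2.43·5.6844^0.32 ≈ 4.2375, c* = (1−0.11)·4.2375 ≈ 3.7713.
Golden rule sets MPK = n+δ: 0.32·2.43·k^(0.32−1) = 0.082, so k_gold = (0.32·2.43/0.082)^(1/0.68) ≈ 27.3325.
y_gold = 2.43·27.3325^0.32 ≈ 7.0040, c_gold = y_gold − 0.082·k_gold ≈ 4.7627.
Gain: Δc = 4.7627 − 3.7713 ≈ 0.9914.

Δc ≈ 0.991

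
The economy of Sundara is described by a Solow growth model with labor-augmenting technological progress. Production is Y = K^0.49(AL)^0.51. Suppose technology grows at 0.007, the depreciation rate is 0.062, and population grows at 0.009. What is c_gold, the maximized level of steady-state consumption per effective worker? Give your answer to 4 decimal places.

The effective depreciation rate is n + g + δ = 0.009 + 0.007 + 0.062 = 0.078.
Setting f'(k) = n+g+δ gives 0.49·k^(0.49−1) = 0.078, hence k_gold = (0.49/0.078)^(1/0.51) ≈ 36.7202.
y_gold = 36.7202^0.49 ≈ 5.8453.
c_gold = y_gold − (n+g+δ)·k_gold = 5.8453 − 0.078·36.7202 ≈ 2.9811.

c_gold ≈ 2.9811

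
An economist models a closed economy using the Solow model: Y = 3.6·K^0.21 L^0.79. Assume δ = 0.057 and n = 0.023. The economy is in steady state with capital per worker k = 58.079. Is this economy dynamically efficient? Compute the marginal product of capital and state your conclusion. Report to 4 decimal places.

dynamically inefficient; MPK ≈ 0.0305

n + δ = 0.023 + 0.057 = 0.08.
MPK = 0.21·3.6·k^(0.21−1) = 0.21·3.6·58.079^(-0.79) ≈ 0.0305.
MPK < 0.08, so the economy is dynamically inefficient (over-saving).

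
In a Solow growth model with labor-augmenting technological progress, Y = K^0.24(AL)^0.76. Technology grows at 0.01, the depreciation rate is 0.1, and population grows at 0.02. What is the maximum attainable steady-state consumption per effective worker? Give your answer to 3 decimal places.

The effective depreciation rate is n + g + δ = 0.02 + 0.01 + 0.1 = 0.13.
Setting f'(k) = n+g+δ gives 0.24·k^(0.24−1) = 0.13, hence k_gold = (0.24/0.13)^(1/0.76) ≈ 2.2405.
y_gold = 2.2405^0.24 ≈ 1.2136.
c_gold = y_gold − (n+g+δ)·k_gold = 1.2136 − 0.13·2.2405 ≈ 0.9224.

c_gold ≈ 0.922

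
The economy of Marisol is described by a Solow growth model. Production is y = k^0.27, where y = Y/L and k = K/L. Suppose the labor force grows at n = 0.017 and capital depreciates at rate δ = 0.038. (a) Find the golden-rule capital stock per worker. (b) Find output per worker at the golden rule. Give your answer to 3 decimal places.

(a) k_gold ≈ 8.843; (b) y_gold ≈ 1.801

Capital per worker breaks even when investment replaces (n + δ)·k; here n + δ = 0.055.
Golden rule sets MPK = n+δ: 0.27·k^(0.27−1) = 0.055, so k_gold = (0.27/0.055)^(1/0.73) ≈ 8.8425.
y_gold = 8.8425^0.27 ≈ 1.8013.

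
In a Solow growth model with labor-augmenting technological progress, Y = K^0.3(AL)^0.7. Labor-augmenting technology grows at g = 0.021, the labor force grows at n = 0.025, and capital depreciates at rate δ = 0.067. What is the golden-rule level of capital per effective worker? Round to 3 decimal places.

k_gold ≈ 4.034

n + g + δ = 0.025 + 0.021 + 0.067 = 0.113.
Golden rule sets MPK = n+g+δ: 0.3·k^(0.3−1) = 0.113, so k_gold = (0.3/0.113)^(1/0.7) ≈ 4.0344.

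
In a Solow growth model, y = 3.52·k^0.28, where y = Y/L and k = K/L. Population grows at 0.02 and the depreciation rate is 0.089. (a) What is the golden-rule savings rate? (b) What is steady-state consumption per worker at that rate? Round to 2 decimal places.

(a) s_gold = 0.28; (b) c_gold ≈ 5.97

Break-even investment rate: n + δ = 0.02 + 0.089 = 0.109.
For Cobb-Douglas, s_gold equals capital's share: s_gold = 0.28.
Maximizing c = f(k) − (n+δ)·k gives f'(k) = n+δ, i.e. 0.28·3.52·k^(0.28−1) = 0.109, so k_gold = (0.28·3.52/0.109)^(1/0.72) ≈ 21.2892.
y_gold = 3.52·21.2892^0.28 ≈ 8.2876; c_gold = (1−0.28)·y_gold ≈ 5.9670.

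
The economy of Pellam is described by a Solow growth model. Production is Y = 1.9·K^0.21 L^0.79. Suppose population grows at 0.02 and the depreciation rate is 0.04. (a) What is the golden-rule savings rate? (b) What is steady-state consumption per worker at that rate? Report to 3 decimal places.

Capital per worker breaks even when investment replaces (n + δ)·k; here n + δ = 0.06.
For Cobb-Douglas, s_gold equals capital's share: s_gold = 0.21.
Setting f'(k) = n+δ gives 0.21·1.9·k^(0.21−1) = 0.06, hence k_gold = (0.21·1.9/0.06)^(1/0.79) ≈ 11.0039.
y_gold = 1.9·11.0039^0.21 ≈ 3.1440; c_gold = (1−0.21)·y_gold ≈ 2.4837.

(a) s_gold = 0.210; (b) c_gold ≈ 2.484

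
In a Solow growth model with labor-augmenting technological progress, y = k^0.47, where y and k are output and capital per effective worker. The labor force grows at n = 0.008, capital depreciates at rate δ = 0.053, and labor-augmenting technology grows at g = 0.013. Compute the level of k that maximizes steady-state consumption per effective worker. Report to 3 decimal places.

k_gold ≈ 32.722

Capital per effective worker breaks even when investment replaces (n + g + δ)·k; here n + g + δ = 0.074.
Setting f'(k) = n+g+δ gives 0.47·k^(0.47−1) = 0.074, hence k_gold = (0.47/0.074)^(1/0.53) ≈ 32.7221.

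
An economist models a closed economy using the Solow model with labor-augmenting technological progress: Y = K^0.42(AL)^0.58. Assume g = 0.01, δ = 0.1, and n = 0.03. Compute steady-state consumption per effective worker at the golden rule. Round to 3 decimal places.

The effective depreciation rate is n + g + δ = 0.03 + 0.01 + 0.1 = 0.14.
Golden rule sets MPK = n+g+δ: 0.42·k^(0.42−1) = 0.14, so k_gold = (0.42/0.14)^(1/0.58) ≈ 6.6470.
y_gold = 6.6470^0.42 ≈ 2.2157.
c_gold = y_gold − (n+g+δ)·k_gold = 2.2157 − 0.14·6.6470 ≈ 1.2851.

c_gold ≈ 1.285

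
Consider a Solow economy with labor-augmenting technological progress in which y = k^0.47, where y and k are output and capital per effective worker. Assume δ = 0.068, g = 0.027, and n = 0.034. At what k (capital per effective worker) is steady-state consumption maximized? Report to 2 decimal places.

k_gold ≈ 11.47

The effective depreciation rate is n + g + δ = 0.034 + 0.027 + 0.068 = 0.129.
Golden rule sets MPK = n+g+δ: 0.47·k^(0.47−1) = 0.129, so k_gold = (0.47/0.129)^(1/0.53) ≈ 11.4670.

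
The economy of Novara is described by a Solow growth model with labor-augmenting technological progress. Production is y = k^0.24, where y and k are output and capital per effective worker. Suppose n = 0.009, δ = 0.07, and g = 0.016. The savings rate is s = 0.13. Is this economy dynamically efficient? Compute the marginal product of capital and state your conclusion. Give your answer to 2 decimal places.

dynamically efficient; MPK ≈ 0.18

Capital per effective worker breaks even when investment replaces (n + g + δ)·k; here n + g + δ = 0.095.
Steady-state k*: s·k^0.24 = 0.095·k gives k* = (0.13/0.095)^(1/0.76) ≈ 1.5109.
MPK = 0.24·1.5109^(-0.76) ≈ 0.1754.
MPK > n+g+δ = 0.095, so the economy is dynamically efficient (under-saving).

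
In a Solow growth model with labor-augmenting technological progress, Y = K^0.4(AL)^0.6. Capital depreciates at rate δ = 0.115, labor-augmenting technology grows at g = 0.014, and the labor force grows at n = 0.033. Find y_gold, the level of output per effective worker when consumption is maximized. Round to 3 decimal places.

y_gold ≈ 1.827

n + g + δ = 0.033 + 0.014 + 0.115 = 0.162.
Maximizing c = f(k) − (n+g+δ)·k gives f'(k) = n+g+δ, i.e. 0.4·k^(0.4−1) = 0.162, so k_gold = (0.4/0.162)^(1/0.6) ≈ 4.5107.
Output: y_gold = k_gold^0.4 = 4.5107^0.4 ≈ 1.8268.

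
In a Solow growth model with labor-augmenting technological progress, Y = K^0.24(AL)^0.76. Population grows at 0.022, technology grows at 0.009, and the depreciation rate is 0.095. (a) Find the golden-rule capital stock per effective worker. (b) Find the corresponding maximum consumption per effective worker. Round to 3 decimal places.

(a) k_gold ≈ 2.335; (b) c_gold ≈ 0.932

n + g + δ = 0.022 + 0.009 + 0.095 = 0.126.
Golden rule sets MPK = n+g+δ: 0.24·k^(0.24−1) = 0.126, so k_gold = (0.24/0.126)^(1/0.76) ≈ 2.3346.
y_gold = 2.3346^0.24 ≈ 1.2257; c_gold = y_gold − 0.126·k_gold ≈ 0.9315.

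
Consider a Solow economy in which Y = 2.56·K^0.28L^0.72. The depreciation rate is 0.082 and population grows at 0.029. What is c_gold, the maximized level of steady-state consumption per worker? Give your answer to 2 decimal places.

Break-even investment rate: n + δ = 0.029 + 0.082 = 0.111.
At the golden rule the marginal product of capital equals n+δ: 0.28·2.56·k^(0.28−1) = 0.111. Solving, k_gold = (0.28·2.56/0.111)^(1/0.72) ≈ 13.3384.
y_gold = 2.56·13.3384^0.28 ≈ 5.2877.
c_gold = y_gold − (n+δ)·k_gold = 5.2877 − 0.111·13.3384 ≈ 3.8072.

c_gold ≈ 3.81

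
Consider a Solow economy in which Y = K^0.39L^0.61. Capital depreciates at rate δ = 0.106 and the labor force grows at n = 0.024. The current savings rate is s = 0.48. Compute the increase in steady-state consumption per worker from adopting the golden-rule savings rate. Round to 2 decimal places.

Δc ≈ 0.03

The effective depreciation rate is n + δ = 0.024 + 0.106 = 0.13.
Current steady state (s = 0.48): k* = (0.48/0.13)^(1/0.61) ≈ 8.5113, y* = 8.5113^0.39 ≈ 2.3051, c* = (1−0.48)·2.3051 ≈ 1.1987.
At the golden rule the marginal product of capital equals n+δ: 0.39·k^(0.39−1) = 0.13. Solving, k_gold = (0.39/0.13)^(1/0.61) ≈ 6.0557.
y_gold = 6.0557^0.39 ≈ 2.0186, c_gold = y_gold − 0.13·k_gold ≈ 1.2313.
Gain: Δc = 1.2313 − 1.1987 ≈ 0.0327.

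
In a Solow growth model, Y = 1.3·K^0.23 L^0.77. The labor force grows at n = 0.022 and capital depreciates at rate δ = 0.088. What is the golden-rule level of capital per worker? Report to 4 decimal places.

k_gold ≈ 3.6644

n + δ = 0.022 + 0.088 = 0.11.
Setting f'(k) = n+δ gives 0.23·1.3·k^(0.23−1) = 0.11, hence k_gold = (0.23·1.3/0.11)^(1/0.77) ≈ 3.6644.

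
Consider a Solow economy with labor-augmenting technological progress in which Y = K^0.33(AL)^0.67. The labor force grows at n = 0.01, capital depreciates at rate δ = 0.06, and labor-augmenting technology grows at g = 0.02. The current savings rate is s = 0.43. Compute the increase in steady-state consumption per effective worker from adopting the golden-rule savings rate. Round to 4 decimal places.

Δc ≈ 0.0391

Capital per effective worker breaks even when investment replaces (n + g + δ)·k; here n + g + δ = 0.09.
Current steady state (s = 0.43): k* = (0.43/0.09)^(1/0.67) ≈ 10.3221, y* = 10.3221^0.33 ≈ 2.1604, c* = (1−0.43)·2.1604 ≈ 1.2315.
Maximizing c = f(k) − (n+g+δ)·k gives f'(k) = n+g+δ, i.e. 0.33·k^(0.33−1) = 0.09, so k_gold = (0.33/0.09)^(1/0.67) ≈ 6.9534.
y_gold = 6.9534^0.33 ≈ 1.8964, c_gold = y_gold − 0.09·k_gold ≈ 1.2706.
Gain: Δc = 1.2706 − 1.2315 ≈ 0.0391.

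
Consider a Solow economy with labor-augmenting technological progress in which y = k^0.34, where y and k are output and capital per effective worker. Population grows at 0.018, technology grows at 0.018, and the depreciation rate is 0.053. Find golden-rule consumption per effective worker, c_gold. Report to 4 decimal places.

Capital per effective worker breaks even when investment replaces (n + g + δ)·k; here n + g + δ = 0.089.
Maximizing c = f(k) − (n+g+δ)·k gives f'(k) = n+g+δ, i.e. 0.34·k^(0.34−1) = 0.089, so k_gold = (0.34/0.089)^(1/0.66) ≈ 7.6200.
y_gold = 7.6200^0.34 ≈ 1.9946.
c_gold = y_gold − (n+g+δ)·k_gold = 1.9946 − 0.089·7.6200 ≈ 1.3165.

c_gold ≈ 1.3165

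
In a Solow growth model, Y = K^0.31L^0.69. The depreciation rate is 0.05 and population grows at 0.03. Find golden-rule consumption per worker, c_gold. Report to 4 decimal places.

c_gold ≈ 1.2681

n + δ = 0.03 + 0.05 = 0.08.
Golden rule sets MPK = n+δ: 0.31·k^(0.31−1) = 0.08, so k_gold = (0.31/0.08)^(1/0.69) ≈ 7.1214.
y_gold = 7.1214^0.31 ≈ 1.8378.
c_gold = y_gold − (n+δ)·k_gold = 1.8378 − 0.08·7.1214 ≈ 1.2681.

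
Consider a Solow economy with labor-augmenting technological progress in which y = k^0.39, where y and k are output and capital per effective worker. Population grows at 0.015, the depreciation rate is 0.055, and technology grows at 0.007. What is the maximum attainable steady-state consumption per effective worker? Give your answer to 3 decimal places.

c_gold ≈ 1.721

Capital per effective worker breaks even when investment replaces (n + g + δ)·k; here n + g + δ = 0.077.
Setting f'(k) = n+g+δ gives 0.39·k^(0.39−1) = 0.077, hence k_gold = (0.39/0.077)^(1/0.61) ≈ 14.2902.
y_gold = 14.2902^0.39 ≈ 2.8214.
c_gold = y_gold − (n+g+δ)·k_gold = 2.8214 − 0.077·14.2902 ≈ 1.7211.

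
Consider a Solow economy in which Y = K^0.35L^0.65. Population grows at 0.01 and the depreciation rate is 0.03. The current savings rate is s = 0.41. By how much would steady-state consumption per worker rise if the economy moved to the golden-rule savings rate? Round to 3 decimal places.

Δc ≈ 0.024

The effective depreciation rate is n + δ = 0.01 + 0.03 = 0.04.
Current steady state (s = 0.41): k* = (0.41/0.04)^(1/0.65) ≈ 35.8889, y* = 35.8889^0.35 ≈ 3.5014, c* = (1−0.41)·3.5014 ≈ 2.0658.
At the golden rule the marginal product of capital equals n+δ: 0.35·k^(0.35−1) = 0.04. Solving, k_gold = (0.35/0.04)^(1/0.65) ≈ 28.1348.
y_gold = 28.1348^0.35 ≈ 3.2154, c_gold = y_gold − 0.04·k_gold ≈ 2.0900.
Gain: Δc = 2.0900 − 2.0658 ≈ 0.0242.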